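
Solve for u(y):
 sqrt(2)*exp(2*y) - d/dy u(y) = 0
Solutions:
 u(y) = C1 + sqrt(2)*exp(2*y)/2


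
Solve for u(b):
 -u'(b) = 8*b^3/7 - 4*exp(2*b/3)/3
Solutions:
 u(b) = C1 - 2*b^4/7 + 2*exp(2*b/3)


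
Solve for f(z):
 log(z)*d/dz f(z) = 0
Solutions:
 f(z) = C1


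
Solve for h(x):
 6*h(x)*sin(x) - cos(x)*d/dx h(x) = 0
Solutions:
 h(x) = C1/cos(x)^6


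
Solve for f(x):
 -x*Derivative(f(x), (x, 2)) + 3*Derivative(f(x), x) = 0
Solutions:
 f(x) = C1 + C2*x^4


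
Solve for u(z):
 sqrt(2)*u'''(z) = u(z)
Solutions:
 u(z) = C3*exp(2^(5/6)*z/2) + (C1*sin(2^(5/6)*sqrt(3)*z/4) + C2*cos(2^(5/6)*sqrt(3)*z/4))*exp(-2^(5/6)*z/4)


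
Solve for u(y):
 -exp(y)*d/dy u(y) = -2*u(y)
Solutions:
 u(y) = C1*exp(-2*exp(-y))


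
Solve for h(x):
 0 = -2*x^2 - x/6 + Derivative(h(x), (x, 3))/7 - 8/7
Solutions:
 h(x) = C1 + C2*x + C3*x^2 + 7*x^5/30 + 7*x^4/144 + 4*x^3/3


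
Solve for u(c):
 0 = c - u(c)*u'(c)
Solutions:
 u(c) = -sqrt(C1 + c^2)
 u(c) = sqrt(C1 + c^2)


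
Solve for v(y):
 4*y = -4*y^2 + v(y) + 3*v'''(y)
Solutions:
 v(y) = C3*exp(-3^(2/3)*y/3) + 4*y^2 + 4*y + (C1*sin(3^(1/6)*y/2) + C2*cos(3^(1/6)*y/2))*exp(3^(2/3)*y/6)


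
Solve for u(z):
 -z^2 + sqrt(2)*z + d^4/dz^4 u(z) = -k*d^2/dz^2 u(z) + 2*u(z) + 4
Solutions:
 u(z) = C1*exp(-sqrt(2)*z*sqrt(-k - sqrt(k^2 + 8))/2) + C2*exp(sqrt(2)*z*sqrt(-k - sqrt(k^2 + 8))/2) + C3*exp(-sqrt(2)*z*sqrt(-k + sqrt(k^2 + 8))/2) + C4*exp(sqrt(2)*z*sqrt(-k + sqrt(k^2 + 8))/2) - k/2 - z^2/2 + sqrt(2)*z/2 - 2


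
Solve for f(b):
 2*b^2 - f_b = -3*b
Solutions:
 f(b) = C1 + 2*b^3/3 + 3*b^2/2


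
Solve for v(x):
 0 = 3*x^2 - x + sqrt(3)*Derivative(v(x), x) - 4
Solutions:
 v(x) = C1 - sqrt(3)*x^3/3 + sqrt(3)*x^2/6 + 4*sqrt(3)*x/3


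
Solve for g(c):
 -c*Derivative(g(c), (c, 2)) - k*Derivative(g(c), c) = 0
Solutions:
 g(c) = C1 + c^(1 - re(k))*(C2*sin(log(c)*Abs(im(k))) + C3*cos(log(c)*im(k)))


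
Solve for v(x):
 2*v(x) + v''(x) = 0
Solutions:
 v(x) = C1*sin(sqrt(2)*x) + C2*cos(sqrt(2)*x)


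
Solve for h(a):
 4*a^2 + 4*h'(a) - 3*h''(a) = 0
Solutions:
 h(a) = C1 + C2*exp(4*a/3) - a^3/3 - 3*a^2/4 - 9*a/8


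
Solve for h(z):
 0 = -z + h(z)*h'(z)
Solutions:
 h(z) = -sqrt(C1 + z^2)
 h(z) = sqrt(C1 + z^2)


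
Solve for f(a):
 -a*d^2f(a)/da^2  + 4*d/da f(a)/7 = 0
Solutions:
 f(a) = C1 + C2*a^(11/7)


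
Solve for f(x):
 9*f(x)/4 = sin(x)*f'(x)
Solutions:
 f(x) = C1*(cos(x) - 1)^(9/8)/(cos(x) + 1)^(9/8)


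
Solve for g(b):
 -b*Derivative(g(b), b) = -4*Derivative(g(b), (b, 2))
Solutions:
 g(b) = C1 + C2*erfi(sqrt(2)*b/4)


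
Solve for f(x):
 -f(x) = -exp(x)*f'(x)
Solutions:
 f(x) = C1*exp(-exp(-x))


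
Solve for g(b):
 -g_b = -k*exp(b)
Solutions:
 g(b) = C1 + k*exp(b)


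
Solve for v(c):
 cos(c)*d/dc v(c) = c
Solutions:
 v(c) = C1 + Integral(c/cos(c), c)


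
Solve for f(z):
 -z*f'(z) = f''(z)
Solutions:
 f(z) = C1 + C2*erf(sqrt(2)*z/2)


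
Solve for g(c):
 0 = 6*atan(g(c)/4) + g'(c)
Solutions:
 Integral(1/atan(_y/4), (_y, g(c))) = C1 - 6*c


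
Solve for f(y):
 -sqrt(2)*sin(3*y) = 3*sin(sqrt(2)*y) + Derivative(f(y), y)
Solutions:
 f(y) = C1 + sqrt(2)*cos(3*y)/3 + 3*sqrt(2)*cos(sqrt(2)*y)/2


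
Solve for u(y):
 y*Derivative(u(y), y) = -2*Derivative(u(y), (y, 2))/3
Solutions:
 u(y) = C1 + C2*erf(sqrt(3)*y/2)


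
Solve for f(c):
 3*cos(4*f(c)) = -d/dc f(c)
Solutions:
 f(c) = -asin((C1 + exp(24*c))/(C1 - exp(24*c)))/4 + pi/4
 f(c) = asin((C1 + exp(24*c))/(C1 - exp(24*c)))/4


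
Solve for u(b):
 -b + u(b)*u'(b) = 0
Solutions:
 u(b) = -sqrt(C1 + b^2)
 u(b) = sqrt(C1 + b^2)


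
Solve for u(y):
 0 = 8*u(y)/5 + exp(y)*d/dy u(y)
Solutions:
 u(y) = C1*exp(8*exp(-y)/5)


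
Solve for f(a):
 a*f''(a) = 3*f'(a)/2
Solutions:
 f(a) = C1 + C2*a^(5/2)


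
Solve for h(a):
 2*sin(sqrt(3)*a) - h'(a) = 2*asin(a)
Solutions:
 h(a) = C1 - 2*a*asin(a) - 2*sqrt(1 - a^2) - 2*sqrt(3)*cos(sqrt(3)*a)/3


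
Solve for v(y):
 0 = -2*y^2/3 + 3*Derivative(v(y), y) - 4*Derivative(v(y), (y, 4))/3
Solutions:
 v(y) = C1 + C4*exp(2^(1/3)*3^(2/3)*y/2) + 2*y^3/27 + (C2*sin(3*2^(1/3)*3^(1/6)*y/4) + C3*cos(3*2^(1/3)*3^(1/6)*y/4))*exp(-2^(1/3)*3^(2/3)*y/4)


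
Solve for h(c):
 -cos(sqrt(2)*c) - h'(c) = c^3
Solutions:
 h(c) = C1 - c^4/4 - sqrt(2)*sin(sqrt(2)*c)/2


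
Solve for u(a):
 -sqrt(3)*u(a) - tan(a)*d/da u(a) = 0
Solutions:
 u(a) = C1/sin(a)^(sqrt(3))


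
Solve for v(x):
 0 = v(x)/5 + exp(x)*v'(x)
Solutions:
 v(x) = C1*exp(exp(-x)/5)


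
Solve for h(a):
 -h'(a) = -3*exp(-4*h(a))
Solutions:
 h(a) = log(-I*(C1 + 12*a)^(1/4))
 h(a) = log(I*(C1 + 12*a)^(1/4))
 h(a) = log(-(C1 + 12*a)^(1/4))
 h(a) = log(C1 + 12*a)/4


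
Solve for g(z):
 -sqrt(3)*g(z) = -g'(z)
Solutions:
 g(z) = C1*exp(sqrt(3)*z)


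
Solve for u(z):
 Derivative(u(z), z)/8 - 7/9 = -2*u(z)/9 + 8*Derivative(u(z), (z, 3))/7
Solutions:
 u(z) = C1*exp(-21^(1/3)*z*(21^(1/3)/(5*sqrt(163) + 64)^(1/3) + (5*sqrt(163) + 64)^(1/3))/48)*sin(3^(1/6)*7^(1/3)*z*(-3^(2/3)*(5*sqrt(163) + 64)^(1/3) + 3*7^(1/3)/(5*sqrt(163) + 64)^(1/3))/48) + C2*exp(-21^(1/3)*z*(21^(1/3)/(5*sqrt(163) + 64)^(1/3) + (5*sqrt(163) + 64)^(1/3))/48)*cos(3^(1/6)*7^(1/3)*z*(-3^(2/3)*(5*sqrt(163) + 64)^(1/3) + 3*7^(1/3)/(5*sqrt(163) + 64)^(1/3))/48) + C3*exp(21^(1/3)*z*(21^(1/3)/(5*sqrt(163) + 64)^(1/3) + (5*sqrt(163) + 64)^(1/3))/24) + 7/2


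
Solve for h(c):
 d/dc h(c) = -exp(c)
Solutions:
 h(c) = C1 - exp(c)


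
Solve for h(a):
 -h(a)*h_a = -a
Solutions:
 h(a) = -sqrt(C1 + a^2)
 h(a) = sqrt(C1 + a^2)


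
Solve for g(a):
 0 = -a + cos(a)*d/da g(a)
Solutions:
 g(a) = C1 + Integral(a/cos(a), a)


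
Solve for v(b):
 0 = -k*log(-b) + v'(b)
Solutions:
 v(b) = C1 + b*k*log(-b) - b*k


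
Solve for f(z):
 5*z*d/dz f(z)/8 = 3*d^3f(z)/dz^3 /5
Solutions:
 f(z) = C1 + Integral(C2*airyai(15^(2/3)*z/6) + C3*airybi(15^(2/3)*z/6), z)


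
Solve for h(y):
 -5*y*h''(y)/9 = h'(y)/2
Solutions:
 h(y) = C1 + C2*y^(1/10)


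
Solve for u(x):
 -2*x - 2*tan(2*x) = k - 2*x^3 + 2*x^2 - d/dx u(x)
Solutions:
 u(x) = C1 + k*x - x^4/2 + 2*x^3/3 + x^2 - log(cos(2*x))


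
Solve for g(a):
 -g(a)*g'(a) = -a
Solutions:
 g(a) = -sqrt(C1 + a^2)
 g(a) = sqrt(C1 + a^2)


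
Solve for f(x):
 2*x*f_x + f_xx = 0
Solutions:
 f(x) = C1 + C2*erf(x)


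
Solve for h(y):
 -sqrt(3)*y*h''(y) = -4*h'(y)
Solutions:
 h(y) = C1 + C2*y^(1 + 4*sqrt(3)/3)


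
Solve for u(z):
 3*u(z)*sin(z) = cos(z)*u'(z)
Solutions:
 u(z) = C1/cos(z)^3


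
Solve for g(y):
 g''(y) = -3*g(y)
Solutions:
 g(y) = C1*sin(sqrt(3)*y) + C2*cos(sqrt(3)*y)


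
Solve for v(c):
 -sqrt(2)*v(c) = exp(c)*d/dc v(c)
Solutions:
 v(c) = C1*exp(sqrt(2)*exp(-c))


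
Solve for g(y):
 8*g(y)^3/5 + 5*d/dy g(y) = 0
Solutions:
 g(y) = -5*sqrt(2)*sqrt(-1/(C1 - 8*y))/2
 g(y) = 5*sqrt(2)*sqrt(-1/(C1 - 8*y))/2


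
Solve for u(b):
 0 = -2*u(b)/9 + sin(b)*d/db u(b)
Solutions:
 u(b) = C1*(cos(b) - 1)^(1/9)/(cos(b) + 1)^(1/9)


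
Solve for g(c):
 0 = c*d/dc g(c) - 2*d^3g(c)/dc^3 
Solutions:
 g(c) = C1 + Integral(C2*airyai(2^(2/3)*c/2) + C3*airybi(2^(2/3)*c/2), c)


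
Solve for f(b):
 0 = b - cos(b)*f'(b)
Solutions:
 f(b) = C1 + Integral(b/cos(b), b)


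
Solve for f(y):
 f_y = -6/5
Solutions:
 f(y) = C1 - 6*y/5


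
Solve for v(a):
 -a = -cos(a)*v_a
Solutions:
 v(a) = C1 + Integral(a/cos(a), a)


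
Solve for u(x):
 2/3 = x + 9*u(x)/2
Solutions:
 u(x) = 4/27 - 2*x/9


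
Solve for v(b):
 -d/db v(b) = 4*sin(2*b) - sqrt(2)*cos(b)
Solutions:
 v(b) = C1 + sqrt(2)*sin(b) + 2*cos(2*b)


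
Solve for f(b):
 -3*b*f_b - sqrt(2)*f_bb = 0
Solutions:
 f(b) = C1 + C2*erf(2^(1/4)*sqrt(3)*b/2)


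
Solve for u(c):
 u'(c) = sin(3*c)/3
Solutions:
 u(c) = C1 - cos(3*c)/9


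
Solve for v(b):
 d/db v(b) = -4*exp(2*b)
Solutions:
 v(b) = C1 - 2*exp(2*b)


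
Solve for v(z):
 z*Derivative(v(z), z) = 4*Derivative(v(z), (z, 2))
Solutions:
 v(z) = C1 + C2*erfi(sqrt(2)*z/4)


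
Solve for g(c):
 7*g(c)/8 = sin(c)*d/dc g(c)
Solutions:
 g(c) = C1*(cos(c) - 1)^(7/16)/(cos(c) + 1)^(7/16)


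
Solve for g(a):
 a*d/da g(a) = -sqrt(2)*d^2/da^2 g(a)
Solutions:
 g(a) = C1 + C2*erf(2^(1/4)*a/2)


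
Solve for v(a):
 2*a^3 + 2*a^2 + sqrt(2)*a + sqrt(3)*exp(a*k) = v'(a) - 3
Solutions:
 v(a) = C1 + a^4/2 + 2*a^3/3 + sqrt(2)*a^2/2 + 3*a + sqrt(3)*exp(a*k)/k


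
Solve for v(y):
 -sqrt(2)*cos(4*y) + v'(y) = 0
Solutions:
 v(y) = C1 + sqrt(2)*sin(4*y)/4


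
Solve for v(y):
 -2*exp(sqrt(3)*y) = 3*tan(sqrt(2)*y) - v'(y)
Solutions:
 v(y) = C1 + 2*sqrt(3)*exp(sqrt(3)*y)/3 - 3*sqrt(2)*log(cos(sqrt(2)*y))/2


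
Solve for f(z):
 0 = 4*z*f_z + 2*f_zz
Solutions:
 f(z) = C1 + C2*erf(z)


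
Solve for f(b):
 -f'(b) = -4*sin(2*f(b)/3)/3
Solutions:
 -4*b/3 + 3*log(cos(2*f(b)/3) - 1)/4 - 3*log(cos(2*f(b)/3) + 1)/4 = C1


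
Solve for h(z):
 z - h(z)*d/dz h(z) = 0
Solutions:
 h(z) = -sqrt(C1 + z^2)
 h(z) = sqrt(C1 + z^2)


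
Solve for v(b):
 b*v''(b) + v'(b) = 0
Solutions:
 v(b) = C1 + C2*log(b)


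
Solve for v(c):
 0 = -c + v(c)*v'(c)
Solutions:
 v(c) = -sqrt(C1 + c^2)
 v(c) = sqrt(C1 + c^2)


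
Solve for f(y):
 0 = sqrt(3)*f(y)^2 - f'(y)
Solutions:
 f(y) = -1/(C1 + sqrt(3)*y)


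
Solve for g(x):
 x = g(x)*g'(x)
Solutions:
 g(x) = -sqrt(C1 + x^2)
 g(x) = sqrt(C1 + x^2)


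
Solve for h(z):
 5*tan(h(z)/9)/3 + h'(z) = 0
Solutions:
 h(z) = -9*asin(C1*exp(-5*z/27)) + 9*pi
 h(z) = 9*asin(C1*exp(-5*z/27))


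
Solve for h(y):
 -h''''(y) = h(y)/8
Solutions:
 h(y) = (C1*sin(2^(3/4)*y/4) + C2*cos(2^(3/4)*y/4))*exp(-2^(3/4)*y/4) + (C3*sin(2^(3/4)*y/4) + C4*cos(2^(3/4)*y/4))*exp(2^(3/4)*y/4)


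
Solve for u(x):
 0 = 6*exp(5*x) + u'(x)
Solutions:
 u(x) = C1 - 6*exp(5*x)/5


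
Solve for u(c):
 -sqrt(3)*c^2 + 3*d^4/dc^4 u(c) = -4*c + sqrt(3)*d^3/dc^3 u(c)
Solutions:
 u(c) = C1 + C2*c + C3*c^2 + C4*exp(sqrt(3)*c/3) - c^5/60 - sqrt(3)*c^4/36 - c^3/3


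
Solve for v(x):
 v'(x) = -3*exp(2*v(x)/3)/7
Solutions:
 v(x) = 3*log(-sqrt(-1/(C1 - 3*x))) - 3*log(2) + 3*log(42)/2
 v(x) = 3*log(-1/(C1 - 3*x))/2 - 3*log(2) + 3*log(42)/2


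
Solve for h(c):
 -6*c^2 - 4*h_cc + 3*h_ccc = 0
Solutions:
 h(c) = C1 + C2*c + C3*exp(4*c/3) - c^4/8 - 3*c^3/8 - 27*c^2/32


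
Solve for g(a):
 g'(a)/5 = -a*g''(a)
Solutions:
 g(a) = C1 + C2*a^(4/5)


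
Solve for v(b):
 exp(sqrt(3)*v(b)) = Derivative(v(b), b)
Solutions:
 v(b) = sqrt(3)*(2*log(-1/(C1 + b)) - log(3))/6


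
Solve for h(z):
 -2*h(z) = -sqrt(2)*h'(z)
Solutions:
 h(z) = C1*exp(sqrt(2)*z)


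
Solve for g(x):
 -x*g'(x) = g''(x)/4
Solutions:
 g(x) = C1 + C2*erf(sqrt(2)*x)


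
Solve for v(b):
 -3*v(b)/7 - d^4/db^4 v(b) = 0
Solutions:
 v(b) = (C1*sin(sqrt(2)*3^(1/4)*7^(3/4)*b/14) + C2*cos(sqrt(2)*3^(1/4)*7^(3/4)*b/14))*exp(-sqrt(2)*3^(1/4)*7^(3/4)*b/14) + (C3*sin(sqrt(2)*3^(1/4)*7^(3/4)*b/14) + C4*cos(sqrt(2)*3^(1/4)*7^(3/4)*b/14))*exp(sqrt(2)*3^(1/4)*7^(3/4)*b/14)


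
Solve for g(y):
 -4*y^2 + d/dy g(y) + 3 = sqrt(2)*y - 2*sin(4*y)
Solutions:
 g(y) = C1 + 4*y^3/3 + sqrt(2)*y^2/2 - 3*y + cos(4*y)/2


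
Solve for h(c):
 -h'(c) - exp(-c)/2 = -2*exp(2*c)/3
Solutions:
 h(c) = C1 + exp(2*c)/3 + exp(-c)/2


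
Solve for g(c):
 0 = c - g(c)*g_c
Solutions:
 g(c) = -sqrt(C1 + c^2)
 g(c) = sqrt(C1 + c^2)


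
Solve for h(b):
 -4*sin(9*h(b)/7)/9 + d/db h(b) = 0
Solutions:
 -4*b/9 + 7*log(cos(9*h(b)/7) - 1)/18 - 7*log(cos(9*h(b)/7) + 1)/18 = C1


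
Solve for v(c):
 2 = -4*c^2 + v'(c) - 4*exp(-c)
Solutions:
 v(c) = C1 + 4*c^3/3 + 2*c - 4*exp(-c)


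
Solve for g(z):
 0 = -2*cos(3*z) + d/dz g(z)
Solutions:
 g(z) = C1 + 2*sin(3*z)/3


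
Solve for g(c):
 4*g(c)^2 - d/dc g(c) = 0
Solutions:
 g(c) = -1/(C1 + 4*c)


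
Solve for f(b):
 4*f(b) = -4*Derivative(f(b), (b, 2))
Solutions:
 f(b) = C1*sin(b) + C2*cos(b)


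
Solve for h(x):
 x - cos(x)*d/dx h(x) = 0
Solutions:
 h(x) = C1 + Integral(x/cos(x), x)


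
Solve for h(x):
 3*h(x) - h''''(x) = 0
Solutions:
 h(x) = C1*exp(-3^(1/4)*x) + C2*exp(3^(1/4)*x) + C3*sin(3^(1/4)*x) + C4*cos(3^(1/4)*x)


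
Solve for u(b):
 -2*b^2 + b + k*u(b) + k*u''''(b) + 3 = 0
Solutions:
 u(b) = C1*exp(-sqrt(2)*b*(1 - I)/2) + C2*exp(sqrt(2)*b*(1 - I)/2) + C3*exp(-sqrt(2)*b*(1 + I)/2) + C4*exp(sqrt(2)*b*(1 + I)/2) + 2*b^2/k - b/k - 3/k


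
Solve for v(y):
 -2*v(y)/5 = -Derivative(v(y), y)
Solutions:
 v(y) = C1*exp(2*y/5)


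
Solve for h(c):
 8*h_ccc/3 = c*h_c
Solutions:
 h(c) = C1 + Integral(C2*airyai(3^(1/3)*c/2) + C3*airybi(3^(1/3)*c/2), c)


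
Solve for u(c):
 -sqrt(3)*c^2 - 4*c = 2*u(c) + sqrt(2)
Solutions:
 u(c) = -sqrt(3)*c^2/2 - 2*c - sqrt(2)/2


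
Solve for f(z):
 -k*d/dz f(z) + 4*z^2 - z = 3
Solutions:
 f(z) = C1 + 4*z^3/(3*k) - z^2/(2*k) - 3*z/k


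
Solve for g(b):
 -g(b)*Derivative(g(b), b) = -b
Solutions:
 g(b) = -sqrt(C1 + b^2)
 g(b) = sqrt(C1 + b^2)


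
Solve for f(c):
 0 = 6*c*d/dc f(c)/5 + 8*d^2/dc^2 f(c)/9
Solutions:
 f(c) = C1 + C2*erf(3*sqrt(30)*c/20)


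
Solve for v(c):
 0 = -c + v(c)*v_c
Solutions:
 v(c) = -sqrt(C1 + c^2)
 v(c) = sqrt(C1 + c^2)


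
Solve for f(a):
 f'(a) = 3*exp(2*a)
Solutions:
 f(a) = C1 + 3*exp(2*a)/2


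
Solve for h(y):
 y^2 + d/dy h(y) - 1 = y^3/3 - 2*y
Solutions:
 h(y) = C1 + y^4/12 - y^3/3 - y^2 + y


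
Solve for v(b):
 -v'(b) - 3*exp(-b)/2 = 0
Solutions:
 v(b) = C1 + 3*exp(-b)/2


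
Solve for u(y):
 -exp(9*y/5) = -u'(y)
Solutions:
 u(y) = C1 + 5*exp(9*y/5)/9


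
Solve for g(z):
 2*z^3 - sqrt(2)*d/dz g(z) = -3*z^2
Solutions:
 g(z) = C1 + sqrt(2)*z^4/4 + sqrt(2)*z^3/2


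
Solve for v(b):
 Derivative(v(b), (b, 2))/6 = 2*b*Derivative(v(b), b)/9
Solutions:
 v(b) = C1 + C2*erfi(sqrt(6)*b/3)


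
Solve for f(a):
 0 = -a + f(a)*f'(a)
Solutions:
 f(a) = -sqrt(C1 + a^2)
 f(a) = sqrt(C1 + a^2)


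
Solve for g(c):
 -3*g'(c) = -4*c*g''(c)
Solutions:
 g(c) = C1 + C2*c^(7/4)


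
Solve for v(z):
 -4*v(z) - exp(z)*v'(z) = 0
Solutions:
 v(z) = C1*exp(4*exp(-z))


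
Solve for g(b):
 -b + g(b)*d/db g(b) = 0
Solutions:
 g(b) = -sqrt(C1 + b^2)
 g(b) = sqrt(C1 + b^2)


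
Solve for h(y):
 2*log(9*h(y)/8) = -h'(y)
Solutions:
 -Integral(1/(-log(_y) - 2*log(3) + 3*log(2)), (_y, h(y)))/2 = C1 - y


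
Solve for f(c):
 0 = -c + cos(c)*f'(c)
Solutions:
 f(c) = C1 + Integral(c/cos(c), c)


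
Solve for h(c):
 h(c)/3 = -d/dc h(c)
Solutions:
 h(c) = C1*exp(-c/3)


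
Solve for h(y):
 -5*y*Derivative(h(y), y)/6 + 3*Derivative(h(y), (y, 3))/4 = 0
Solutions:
 h(y) = C1 + Integral(C2*airyai(30^(1/3)*y/3) + C3*airybi(30^(1/3)*y/3), y)


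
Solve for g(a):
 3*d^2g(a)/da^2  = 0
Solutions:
 g(a) = C1 + C2*a


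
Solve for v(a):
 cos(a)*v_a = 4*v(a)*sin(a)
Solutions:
 v(a) = C1/cos(a)^4


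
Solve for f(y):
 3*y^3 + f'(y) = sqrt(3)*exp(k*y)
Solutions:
 f(y) = C1 - 3*y^4/4 + sqrt(3)*exp(k*y)/k


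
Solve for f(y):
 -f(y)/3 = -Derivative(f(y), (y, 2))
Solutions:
 f(y) = C1*exp(-sqrt(3)*y/3) + C2*exp(sqrt(3)*y/3)


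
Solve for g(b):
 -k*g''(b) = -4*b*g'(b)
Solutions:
 g(b) = C1 + C2*erf(sqrt(2)*b*sqrt(-1/k))/sqrt(-1/k)


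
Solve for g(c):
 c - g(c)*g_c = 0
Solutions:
 g(c) = -sqrt(C1 + c^2)
 g(c) = sqrt(C1 + c^2)


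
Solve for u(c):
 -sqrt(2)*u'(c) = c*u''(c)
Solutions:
 u(c) = C1 + C2*c^(1 - sqrt(2))


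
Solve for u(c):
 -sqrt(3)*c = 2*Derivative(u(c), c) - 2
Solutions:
 u(c) = C1 - sqrt(3)*c^2/4 + c


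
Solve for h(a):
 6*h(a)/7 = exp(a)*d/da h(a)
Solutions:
 h(a) = C1*exp(-6*exp(-a)/7)


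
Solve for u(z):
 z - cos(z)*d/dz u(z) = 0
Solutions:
 u(z) = C1 + Integral(z/cos(z), z)


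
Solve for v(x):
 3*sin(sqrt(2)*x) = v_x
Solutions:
 v(x) = C1 - 3*sqrt(2)*cos(sqrt(2)*x)/2


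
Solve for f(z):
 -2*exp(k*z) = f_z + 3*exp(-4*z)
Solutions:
 f(z) = C1 + 3*exp(-4*z)/4 - 2*exp(k*z)/k


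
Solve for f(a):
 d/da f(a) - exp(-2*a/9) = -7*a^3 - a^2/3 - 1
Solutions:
 f(a) = C1 - 7*a^4/4 - a^3/9 - a - 9*exp(-2*a/9)/2


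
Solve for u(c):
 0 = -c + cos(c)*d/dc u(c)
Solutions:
 u(c) = C1 + Integral(c/cos(c), c)


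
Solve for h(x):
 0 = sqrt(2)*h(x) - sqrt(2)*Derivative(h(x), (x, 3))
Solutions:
 h(x) = C3*exp(x) + (C1*sin(sqrt(3)*x/2) + C2*cos(sqrt(3)*x/2))*exp(-x/2)


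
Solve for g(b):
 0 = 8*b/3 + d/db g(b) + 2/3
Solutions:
 g(b) = C1 - 4*b^2/3 - 2*b/3


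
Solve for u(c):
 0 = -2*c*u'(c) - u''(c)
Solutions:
 u(c) = C1 + C2*erf(c)


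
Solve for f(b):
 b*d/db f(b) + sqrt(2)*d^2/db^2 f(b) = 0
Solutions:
 f(b) = C1 + C2*erf(2^(1/4)*b/2)


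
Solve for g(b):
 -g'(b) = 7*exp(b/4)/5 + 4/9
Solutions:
 g(b) = C1 - 4*b/9 - 28*exp(b/4)/5


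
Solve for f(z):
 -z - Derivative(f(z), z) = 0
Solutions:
 f(z) = C1 - z^2/2


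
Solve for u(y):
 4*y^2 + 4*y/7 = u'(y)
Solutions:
 u(y) = C1 + 4*y^3/3 + 2*y^2/7


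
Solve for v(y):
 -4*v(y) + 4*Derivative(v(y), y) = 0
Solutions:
 v(y) = C1*exp(y)


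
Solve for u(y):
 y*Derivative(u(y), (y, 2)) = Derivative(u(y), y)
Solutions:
 u(y) = C1 + C2*y^2


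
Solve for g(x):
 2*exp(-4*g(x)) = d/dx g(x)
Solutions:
 g(x) = log(-I*(C1 + 8*x)^(1/4))
 g(x) = log(I*(C1 + 8*x)^(1/4))
 g(x) = log(-(C1 + 8*x)^(1/4))
 g(x) = log(C1 + 8*x)/4


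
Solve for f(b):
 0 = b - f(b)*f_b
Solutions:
 f(b) = -sqrt(C1 + b^2)
 f(b) = sqrt(C1 + b^2)


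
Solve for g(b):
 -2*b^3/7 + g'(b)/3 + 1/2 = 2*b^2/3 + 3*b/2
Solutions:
 g(b) = C1 + 3*b^4/14 + 2*b^3/3 + 9*b^2/4 - 3*b/2


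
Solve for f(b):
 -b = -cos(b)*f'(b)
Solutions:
 f(b) = C1 + Integral(b/cos(b), b)


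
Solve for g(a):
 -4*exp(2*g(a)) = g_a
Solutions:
 g(a) = log(-sqrt(-1/(C1 - 4*a))) - log(2)/2
 g(a) = log(-1/(C1 - 4*a))/2 - log(2)/2


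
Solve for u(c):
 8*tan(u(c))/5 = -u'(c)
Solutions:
 u(c) = pi - asin(C1*exp(-8*c/5))
 u(c) = asin(C1*exp(-8*c/5))


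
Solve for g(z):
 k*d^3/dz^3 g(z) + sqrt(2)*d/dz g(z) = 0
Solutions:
 g(z) = C1 + C2*exp(-2^(1/4)*z*sqrt(-1/k)) + C3*exp(2^(1/4)*z*sqrt(-1/k))


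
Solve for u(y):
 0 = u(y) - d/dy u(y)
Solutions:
 u(y) = C1*exp(y)


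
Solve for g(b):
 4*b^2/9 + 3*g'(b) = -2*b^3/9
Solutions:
 g(b) = C1 - b^4/54 - 4*b^3/81


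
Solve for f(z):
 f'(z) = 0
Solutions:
 f(z) = C1


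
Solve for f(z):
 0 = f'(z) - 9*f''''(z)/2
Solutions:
 f(z) = C1 + C4*exp(6^(1/3)*z/3) + (C2*sin(2^(1/3)*3^(5/6)*z/6) + C3*cos(2^(1/3)*3^(5/6)*z/6))*exp(-6^(1/3)*z/6)


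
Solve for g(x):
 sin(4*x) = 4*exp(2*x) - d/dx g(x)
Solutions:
 g(x) = C1 + 2*exp(2*x) + cos(4*x)/4


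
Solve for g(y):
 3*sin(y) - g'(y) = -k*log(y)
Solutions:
 g(y) = C1 + k*y*(log(y) - 1) - 3*cos(y)


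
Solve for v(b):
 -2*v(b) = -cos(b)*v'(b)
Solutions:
 v(b) = C1*(sin(b) + 1)/(sin(b) - 1)


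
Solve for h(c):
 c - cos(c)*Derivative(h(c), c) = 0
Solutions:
 h(c) = C1 + Integral(c/cos(c), c)


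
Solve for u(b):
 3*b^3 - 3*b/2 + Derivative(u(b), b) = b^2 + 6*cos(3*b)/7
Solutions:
 u(b) = C1 - 3*b^4/4 + b^3/3 + 3*b^2/4 + 2*sin(3*b)/7


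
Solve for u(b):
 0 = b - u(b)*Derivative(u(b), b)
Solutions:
 u(b) = -sqrt(C1 + b^2)
 u(b) = sqrt(C1 + b^2)


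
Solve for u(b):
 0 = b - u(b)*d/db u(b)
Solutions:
 u(b) = -sqrt(C1 + b^2)
 u(b) = sqrt(C1 + b^2)


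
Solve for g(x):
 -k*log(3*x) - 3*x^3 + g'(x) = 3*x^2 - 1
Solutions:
 g(x) = C1 + k*x*log(x) - k*x + k*x*log(3) + 3*x^4/4 + x^3 - x


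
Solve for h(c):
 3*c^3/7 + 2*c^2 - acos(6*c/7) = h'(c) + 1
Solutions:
 h(c) = C1 + 3*c^4/28 + 2*c^3/3 - c*acos(6*c/7) - c + sqrt(49 - 36*c^2)/6


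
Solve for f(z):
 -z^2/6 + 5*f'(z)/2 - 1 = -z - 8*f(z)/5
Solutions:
 f(z) = C1*exp(-16*z/25) + 5*z^2/48 - 365*z/384 + 12965/6144


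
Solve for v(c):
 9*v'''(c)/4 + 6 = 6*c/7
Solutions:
 v(c) = C1 + C2*c + C3*c^2 + c^4/63 - 4*c^3/9


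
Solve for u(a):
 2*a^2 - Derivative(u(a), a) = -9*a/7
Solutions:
 u(a) = C1 + 2*a^3/3 + 9*a^2/14


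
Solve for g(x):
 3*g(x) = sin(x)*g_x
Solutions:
 g(x) = C1*(cos(x) - 1)^(3/2)/(cos(x) + 1)^(3/2)


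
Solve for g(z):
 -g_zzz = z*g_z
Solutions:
 g(z) = C1 + Integral(C2*airyai(-z) + C3*airybi(-z), z)


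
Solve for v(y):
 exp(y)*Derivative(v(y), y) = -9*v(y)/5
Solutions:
 v(y) = C1*exp(9*exp(-y)/5)


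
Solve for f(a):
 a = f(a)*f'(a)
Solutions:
 f(a) = -sqrt(C1 + a^2)
 f(a) = sqrt(C1 + a^2)


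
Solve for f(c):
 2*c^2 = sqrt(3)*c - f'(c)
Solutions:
 f(c) = C1 - 2*c^3/3 + sqrt(3)*c^2/2


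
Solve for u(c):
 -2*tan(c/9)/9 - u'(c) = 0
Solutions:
 u(c) = C1 + 2*log(cos(c/9))


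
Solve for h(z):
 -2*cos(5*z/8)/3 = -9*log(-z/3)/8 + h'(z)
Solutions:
 h(z) = C1 + 9*z*log(-z)/8 - 9*z*log(3)/8 - 9*z/8 - 16*sin(5*z/8)/15


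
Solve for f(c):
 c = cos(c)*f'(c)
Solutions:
 f(c) = C1 + Integral(c/cos(c), c)


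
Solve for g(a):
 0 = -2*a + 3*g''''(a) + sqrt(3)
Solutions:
 g(a) = C1 + C2*a + C3*a^2 + C4*a^3 + a^5/180 - sqrt(3)*a^4/72


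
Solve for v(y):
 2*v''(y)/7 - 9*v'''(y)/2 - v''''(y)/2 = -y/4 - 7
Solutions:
 v(y) = C1 + C2*y + C3*exp(y*(-63 + sqrt(4081))/14) + C4*exp(-y*(63 + sqrt(4081))/14) - 7*y^3/48 - 1225*y^2/64


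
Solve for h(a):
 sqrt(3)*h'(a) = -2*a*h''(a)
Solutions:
 h(a) = C1 + C2*a^(1 - sqrt(3)/2)


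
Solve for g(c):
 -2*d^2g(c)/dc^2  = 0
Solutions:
 g(c) = C1 + C2*c


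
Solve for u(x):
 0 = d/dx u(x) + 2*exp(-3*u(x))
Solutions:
 u(x) = log(C1 - 6*x)/3
 u(x) = log((-3^(1/3) - 3^(5/6)*I)*(C1 - 2*x)^(1/3)/2)
 u(x) = log((-3^(1/3) + 3^(5/6)*I)*(C1 - 2*x)^(1/3)/2)


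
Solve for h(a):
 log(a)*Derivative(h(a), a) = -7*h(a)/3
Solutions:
 h(a) = C1*exp(-7*li(a)/3)


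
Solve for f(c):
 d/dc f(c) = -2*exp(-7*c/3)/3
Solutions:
 f(c) = C1 + 2*exp(-7*c/3)/7


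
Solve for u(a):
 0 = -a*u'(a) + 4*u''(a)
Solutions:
 u(a) = C1 + C2*erfi(sqrt(2)*a/4)


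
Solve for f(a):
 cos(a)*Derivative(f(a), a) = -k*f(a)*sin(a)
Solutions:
 f(a) = C1*exp(k*log(cos(a)))


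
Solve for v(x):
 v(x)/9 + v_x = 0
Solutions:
 v(x) = C1*exp(-x/9)


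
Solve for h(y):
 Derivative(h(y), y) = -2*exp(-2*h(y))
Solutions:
 h(y) = log(-sqrt(C1 - 4*y))
 h(y) = log(C1 - 4*y)/2


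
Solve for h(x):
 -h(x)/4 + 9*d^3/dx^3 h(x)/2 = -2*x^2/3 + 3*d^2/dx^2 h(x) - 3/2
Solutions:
 h(x) = C1*exp(x*(-2^(1/3)*(9*sqrt(145) + 113)^(1/3) - 8*2^(2/3)/(9*sqrt(145) + 113)^(1/3) + 8)/36)*sin(2^(1/3)*sqrt(3)*x*(-(9*sqrt(145) + 113)^(1/3) + 8*2^(1/3)/(9*sqrt(145) + 113)^(1/3))/36) + C2*exp(x*(-2^(1/3)*(9*sqrt(145) + 113)^(1/3) - 8*2^(2/3)/(9*sqrt(145) + 113)^(1/3) + 8)/36)*cos(2^(1/3)*sqrt(3)*x*(-(9*sqrt(145) + 113)^(1/3) + 8*2^(1/3)/(9*sqrt(145) + 113)^(1/3))/36) + C3*exp(x*(8*2^(2/3)/(9*sqrt(145) + 113)^(1/3) + 4 + 2^(1/3)*(9*sqrt(145) + 113)^(1/3))/18) + 8*x^2/3 - 58


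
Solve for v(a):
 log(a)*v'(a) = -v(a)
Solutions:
 v(a) = C1*exp(-li(a))


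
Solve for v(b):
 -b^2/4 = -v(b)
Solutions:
 v(b) = b^2/4


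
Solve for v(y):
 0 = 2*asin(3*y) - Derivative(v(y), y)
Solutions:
 v(y) = C1 + 2*y*asin(3*y) + 2*sqrt(1 - 9*y^2)/3


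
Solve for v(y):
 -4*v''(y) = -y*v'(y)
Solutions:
 v(y) = C1 + C2*erfi(sqrt(2)*y/4)


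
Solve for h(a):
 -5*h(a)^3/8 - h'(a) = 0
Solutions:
 h(a) = -2*sqrt(-1/(C1 - 5*a))
 h(a) = 2*sqrt(-1/(C1 - 5*a))


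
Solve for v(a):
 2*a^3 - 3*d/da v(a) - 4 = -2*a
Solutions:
 v(a) = C1 + a^4/6 + a^2/3 - 4*a/3


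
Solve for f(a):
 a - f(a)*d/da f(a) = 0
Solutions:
 f(a) = -sqrt(C1 + a^2)
 f(a) = sqrt(C1 + a^2)


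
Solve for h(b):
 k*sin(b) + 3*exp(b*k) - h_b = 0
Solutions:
 h(b) = C1 - k*cos(b) + 3*exp(b*k)/k


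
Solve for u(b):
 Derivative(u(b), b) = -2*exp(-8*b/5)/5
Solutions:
 u(b) = C1 + exp(-8*b/5)/4


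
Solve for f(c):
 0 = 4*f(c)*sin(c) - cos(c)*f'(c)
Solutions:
 f(c) = C1/cos(c)^4


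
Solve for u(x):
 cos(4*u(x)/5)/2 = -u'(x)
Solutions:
 x/2 - 5*log(sin(4*u(x)/5) - 1)/8 + 5*log(sin(4*u(x)/5) + 1)/8 = C1


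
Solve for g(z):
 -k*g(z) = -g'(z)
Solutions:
 g(z) = C1*exp(k*z)


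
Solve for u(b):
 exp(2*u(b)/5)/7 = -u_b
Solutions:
 u(b) = 5*log(-sqrt(-1/(C1 - b))) - 5*log(2) + 5*log(70)/2
 u(b) = 5*log(-1/(C1 - b))/2 - 5*log(2) + 5*log(70)/2


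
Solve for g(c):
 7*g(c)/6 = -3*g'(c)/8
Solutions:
 g(c) = C1*exp(-28*c/9)


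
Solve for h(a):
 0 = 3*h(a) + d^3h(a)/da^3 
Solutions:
 h(a) = C3*exp(-3^(1/3)*a) + (C1*sin(3^(5/6)*a/2) + C2*cos(3^(5/6)*a/2))*exp(3^(1/3)*a/2)


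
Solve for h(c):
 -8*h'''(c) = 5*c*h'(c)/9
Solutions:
 h(c) = C1 + Integral(C2*airyai(-15^(1/3)*c/6) + C3*airybi(-15^(1/3)*c/6), c)


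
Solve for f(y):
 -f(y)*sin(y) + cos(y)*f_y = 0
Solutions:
 f(y) = C1/cos(y)


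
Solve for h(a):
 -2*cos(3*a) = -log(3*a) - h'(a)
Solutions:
 h(a) = C1 - a*log(a) - a*log(3) + a + 2*sin(3*a)/3


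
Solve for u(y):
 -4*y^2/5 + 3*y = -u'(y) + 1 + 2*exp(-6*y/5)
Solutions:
 u(y) = C1 + 4*y^3/15 - 3*y^2/2 + y - 5*exp(-6*y/5)/3


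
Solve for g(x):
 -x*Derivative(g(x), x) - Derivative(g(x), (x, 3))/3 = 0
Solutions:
 g(x) = C1 + Integral(C2*airyai(-3^(1/3)*x) + C3*airybi(-3^(1/3)*x), x)


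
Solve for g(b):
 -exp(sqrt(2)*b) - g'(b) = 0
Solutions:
 g(b) = C1 - sqrt(2)*exp(sqrt(2)*b)/2


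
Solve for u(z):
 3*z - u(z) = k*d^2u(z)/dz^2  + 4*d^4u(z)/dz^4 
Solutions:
 u(z) = C1*exp(-sqrt(2)*z*sqrt(-k - sqrt(k^2 - 16))/4) + C2*exp(sqrt(2)*z*sqrt(-k - sqrt(k^2 - 16))/4) + C3*exp(-sqrt(2)*z*sqrt(-k + sqrt(k^2 - 16))/4) + C4*exp(sqrt(2)*z*sqrt(-k + sqrt(k^2 - 16))/4) + 3*z


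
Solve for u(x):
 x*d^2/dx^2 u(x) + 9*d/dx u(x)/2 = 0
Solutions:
 u(x) = C1 + C2/x^(7/2)


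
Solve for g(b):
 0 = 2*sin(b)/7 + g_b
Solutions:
 g(b) = C1 + 2*cos(b)/7


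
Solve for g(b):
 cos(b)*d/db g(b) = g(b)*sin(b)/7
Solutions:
 g(b) = C1/cos(b)^(1/7)


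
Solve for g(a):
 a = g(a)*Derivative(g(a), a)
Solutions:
 g(a) = -sqrt(C1 + a^2)
 g(a) = sqrt(C1 + a^2)


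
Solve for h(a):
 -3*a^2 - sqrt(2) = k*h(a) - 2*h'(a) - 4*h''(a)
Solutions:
 h(a) = C1*exp(a*(sqrt(4*k + 1) - 1)/4) + C2*exp(-a*(sqrt(4*k + 1) + 1)/4) - 3*a^2/k - 12*a/k^2 - sqrt(2)/k - 24/k^2 - 24/k^3


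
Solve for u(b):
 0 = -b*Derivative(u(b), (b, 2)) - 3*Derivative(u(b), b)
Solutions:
 u(b) = C1 + C2/b^2


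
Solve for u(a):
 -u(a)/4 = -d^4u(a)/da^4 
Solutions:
 u(a) = C1*exp(-sqrt(2)*a/2) + C2*exp(sqrt(2)*a/2) + C3*sin(sqrt(2)*a/2) + C4*cos(sqrt(2)*a/2)


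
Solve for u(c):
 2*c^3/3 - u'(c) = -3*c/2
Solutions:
 u(c) = C1 + c^4/6 + 3*c^2/4


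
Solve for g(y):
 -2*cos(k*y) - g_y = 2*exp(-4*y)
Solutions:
 g(y) = C1 + exp(-4*y)/2 - 2*sin(k*y)/k


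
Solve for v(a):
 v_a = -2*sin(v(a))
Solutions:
 v(a) = -acos((-C1 - exp(4*a))/(C1 - exp(4*a))) + 2*pi
 v(a) = acos((-C1 - exp(4*a))/(C1 - exp(4*a)))


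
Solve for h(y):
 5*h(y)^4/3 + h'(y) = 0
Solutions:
 h(y) = (-1 - sqrt(3)*I)*(1/(C1 + 5*y))^(1/3)/2
 h(y) = (-1 + sqrt(3)*I)*(1/(C1 + 5*y))^(1/3)/2
 h(y) = (1/(C1 + 5*y))^(1/3)


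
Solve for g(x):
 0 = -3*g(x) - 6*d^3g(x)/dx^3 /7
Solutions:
 g(x) = C3*exp(-2^(2/3)*7^(1/3)*x/2) + (C1*sin(2^(2/3)*sqrt(3)*7^(1/3)*x/4) + C2*cos(2^(2/3)*sqrt(3)*7^(1/3)*x/4))*exp(2^(2/3)*7^(1/3)*x/4)


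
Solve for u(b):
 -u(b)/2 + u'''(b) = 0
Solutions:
 u(b) = C3*exp(2^(2/3)*b/2) + (C1*sin(2^(2/3)*sqrt(3)*b/4) + C2*cos(2^(2/3)*sqrt(3)*b/4))*exp(-2^(2/3)*b/4)


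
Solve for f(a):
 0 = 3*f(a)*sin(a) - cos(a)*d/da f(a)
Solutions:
 f(a) = C1/cos(a)^3


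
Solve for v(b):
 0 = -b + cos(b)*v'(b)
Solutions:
 v(b) = C1 + Integral(b/cos(b), b)


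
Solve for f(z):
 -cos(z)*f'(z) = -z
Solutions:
 f(z) = C1 + Integral(z/cos(z), z)


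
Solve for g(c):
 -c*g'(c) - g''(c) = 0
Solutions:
 g(c) = C1 + C2*erf(sqrt(2)*c/2)


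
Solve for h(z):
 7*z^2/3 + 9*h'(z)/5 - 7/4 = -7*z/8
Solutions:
 h(z) = C1 - 35*z^3/81 - 35*z^2/144 + 35*z/36


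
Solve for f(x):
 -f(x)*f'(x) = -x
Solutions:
 f(x) = -sqrt(C1 + x^2)
 f(x) = sqrt(C1 + x^2)


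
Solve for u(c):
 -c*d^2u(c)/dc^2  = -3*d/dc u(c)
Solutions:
 u(c) = C1 + C2*c^4


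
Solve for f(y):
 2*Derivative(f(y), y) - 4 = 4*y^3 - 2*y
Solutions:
 f(y) = C1 + y^4/2 - y^2/2 + 2*y


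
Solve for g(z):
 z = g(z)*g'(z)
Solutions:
 g(z) = -sqrt(C1 + z^2)
 g(z) = sqrt(C1 + z^2)


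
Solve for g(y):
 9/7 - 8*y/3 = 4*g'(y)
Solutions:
 g(y) = C1 - y^2/3 + 9*y/28


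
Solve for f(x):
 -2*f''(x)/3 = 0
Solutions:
 f(x) = C1 + C2*x


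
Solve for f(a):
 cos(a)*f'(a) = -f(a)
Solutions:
 f(a) = C1*sqrt(sin(a) - 1)/sqrt(sin(a) + 1)


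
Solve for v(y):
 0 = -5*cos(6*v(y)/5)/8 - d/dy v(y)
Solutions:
 5*y/8 - 5*log(sin(6*v(y)/5) - 1)/12 + 5*log(sin(6*v(y)/5) + 1)/12 = C1


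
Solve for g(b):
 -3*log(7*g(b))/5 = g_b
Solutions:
 5*Integral(1/(log(_y) + log(7)), (_y, g(b)))/3 = C1 - b


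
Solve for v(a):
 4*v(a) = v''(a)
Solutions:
 v(a) = C1*exp(-2*a) + C2*exp(2*a)


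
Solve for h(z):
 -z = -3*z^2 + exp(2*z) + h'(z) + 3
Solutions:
 h(z) = C1 + z^3 - z^2/2 - 3*z - exp(2*z)/2


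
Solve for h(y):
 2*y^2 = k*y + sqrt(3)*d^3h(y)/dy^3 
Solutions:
 h(y) = C1 + C2*y + C3*y^2 - sqrt(3)*k*y^4/72 + sqrt(3)*y^5/90


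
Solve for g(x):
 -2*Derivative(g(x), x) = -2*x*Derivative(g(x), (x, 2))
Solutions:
 g(x) = C1 + C2*x^2


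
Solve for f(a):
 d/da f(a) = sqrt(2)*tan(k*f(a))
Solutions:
 f(a) = Piecewise((-asin(exp(C1*k + sqrt(2)*a*k))/k + pi/k, Ne(k, 0)), (nan, True))
 f(a) = Piecewise((asin(exp(C1*k + sqrt(2)*a*k))/k, Ne(k, 0)), (nan, True))


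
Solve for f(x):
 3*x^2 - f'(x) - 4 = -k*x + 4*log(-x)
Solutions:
 f(x) = C1 + k*x^2/2 + x^3 - 4*x*log(-x)


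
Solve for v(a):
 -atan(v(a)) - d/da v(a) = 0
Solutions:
 Integral(1/atan(_y), (_y, v(a))) = C1 - a


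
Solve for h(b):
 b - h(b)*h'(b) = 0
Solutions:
 h(b) = -sqrt(C1 + b^2)
 h(b) = sqrt(C1 + b^2)


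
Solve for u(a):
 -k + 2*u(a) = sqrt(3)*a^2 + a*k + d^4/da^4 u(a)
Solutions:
 u(a) = C1*exp(-2^(1/4)*a) + C2*exp(2^(1/4)*a) + C3*sin(2^(1/4)*a) + C4*cos(2^(1/4)*a) + sqrt(3)*a^2/2 + a*k/2 + k/2


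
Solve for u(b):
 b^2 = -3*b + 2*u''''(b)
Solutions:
 u(b) = C1 + C2*b + C3*b^2 + C4*b^3 + b^6/720 + b^5/80


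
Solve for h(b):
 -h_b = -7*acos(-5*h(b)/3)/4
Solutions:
 Integral(1/acos(-5*_y/3), (_y, h(b))) = C1 + 7*b/4


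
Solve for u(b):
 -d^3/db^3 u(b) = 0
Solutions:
 u(b) = C1 + C2*b + C3*b^2


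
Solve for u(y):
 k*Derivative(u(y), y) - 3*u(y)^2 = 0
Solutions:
 u(y) = -k/(C1*k + 3*y)


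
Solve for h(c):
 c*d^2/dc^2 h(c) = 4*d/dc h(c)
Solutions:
 h(c) = C1 + C2*c^5


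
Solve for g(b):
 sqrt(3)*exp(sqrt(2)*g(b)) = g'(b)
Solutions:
 g(b) = sqrt(2)*(2*log(-1/(C1 + sqrt(3)*b)) - log(2))/4


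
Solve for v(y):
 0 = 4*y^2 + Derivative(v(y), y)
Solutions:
 v(y) = C1 - 4*y^3/3


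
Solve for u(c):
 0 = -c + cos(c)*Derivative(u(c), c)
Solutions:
 u(c) = C1 + Integral(c/cos(c), c)


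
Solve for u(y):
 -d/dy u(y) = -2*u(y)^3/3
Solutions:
 u(y) = -sqrt(6)*sqrt(-1/(C1 + 2*y))/2
 u(y) = sqrt(6)*sqrt(-1/(C1 + 2*y))/2


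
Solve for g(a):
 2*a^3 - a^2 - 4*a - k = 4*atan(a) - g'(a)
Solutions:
 g(a) = C1 - a^4/2 + a^3/3 + 2*a^2 + a*k + 4*a*atan(a) - 2*log(a^2 + 1)


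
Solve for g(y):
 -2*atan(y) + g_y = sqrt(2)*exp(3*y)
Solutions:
 g(y) = C1 + 2*y*atan(y) + sqrt(2)*exp(3*y)/3 - log(y^2 + 1)


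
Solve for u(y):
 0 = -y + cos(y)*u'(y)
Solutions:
 u(y) = C1 + Integral(y/cos(y), y)


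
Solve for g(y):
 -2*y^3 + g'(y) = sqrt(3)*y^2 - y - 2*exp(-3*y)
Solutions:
 g(y) = C1 + y^4/2 + sqrt(3)*y^3/3 - y^2/2 + 2*exp(-3*y)/3


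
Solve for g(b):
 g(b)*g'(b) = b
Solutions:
 g(b) = -sqrt(C1 + b^2)
 g(b) = sqrt(C1 + b^2)


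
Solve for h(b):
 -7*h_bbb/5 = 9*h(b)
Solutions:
 h(b) = C3*exp(b*(-45^(1/3)*7^(2/3) + 3*21^(2/3)*5^(1/3))/28)*sin(3*3^(1/6)*5^(1/3)*7^(2/3)*b/14) + C4*exp(b*(-45^(1/3)*7^(2/3) + 3*21^(2/3)*5^(1/3))/28)*cos(3*3^(1/6)*5^(1/3)*7^(2/3)*b/14) + C5*exp(-b*(45^(1/3)*7^(2/3) + 3*21^(2/3)*5^(1/3))/28) + (C1*sin(3*3^(1/6)*5^(1/3)*7^(2/3)*b/14) + C2*cos(3*3^(1/6)*5^(1/3)*7^(2/3)*b/14))*exp(45^(1/3)*7^(2/3)*b/14)


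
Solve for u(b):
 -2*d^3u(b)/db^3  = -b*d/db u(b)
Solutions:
 u(b) = C1 + Integral(C2*airyai(2^(2/3)*b/2) + C3*airybi(2^(2/3)*b/2), b)


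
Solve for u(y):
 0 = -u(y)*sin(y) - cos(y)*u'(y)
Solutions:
 u(y) = C1*cos(y)


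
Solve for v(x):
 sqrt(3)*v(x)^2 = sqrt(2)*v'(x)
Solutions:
 v(x) = -2/(C1 + sqrt(6)*x)


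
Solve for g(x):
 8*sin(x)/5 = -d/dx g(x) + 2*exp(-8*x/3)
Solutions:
 g(x) = C1 + 8*cos(x)/5 - 3*exp(-8*x/3)/4


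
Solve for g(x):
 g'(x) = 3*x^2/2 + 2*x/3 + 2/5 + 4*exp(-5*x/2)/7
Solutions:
 g(x) = C1 + x^3/2 + x^2/3 + 2*x/5 - 8*exp(-5*x/2)/35


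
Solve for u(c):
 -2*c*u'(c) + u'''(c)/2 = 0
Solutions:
 u(c) = C1 + Integral(C2*airyai(2^(2/3)*c) + C3*airybi(2^(2/3)*c), c)


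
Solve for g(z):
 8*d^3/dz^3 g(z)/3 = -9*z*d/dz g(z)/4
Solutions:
 g(z) = C1 + Integral(C2*airyai(-3*2^(1/3)*z/4) + C3*airybi(-3*2^(1/3)*z/4), z)


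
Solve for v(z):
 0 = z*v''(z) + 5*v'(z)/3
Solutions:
 v(z) = C1 + C2/z^(2/3)


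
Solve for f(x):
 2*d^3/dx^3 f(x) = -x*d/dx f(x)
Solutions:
 f(x) = C1 + Integral(C2*airyai(-2^(2/3)*x/2) + C3*airybi(-2^(2/3)*x/2), x)


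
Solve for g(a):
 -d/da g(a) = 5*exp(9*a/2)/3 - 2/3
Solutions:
 g(a) = C1 + 2*a/3 - 10*exp(9*a/2)/27


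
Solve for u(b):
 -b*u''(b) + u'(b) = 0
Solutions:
 u(b) = C1 + C2*b^2


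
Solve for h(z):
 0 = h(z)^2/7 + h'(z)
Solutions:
 h(z) = 7/(C1 + z)


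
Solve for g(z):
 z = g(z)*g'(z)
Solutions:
 g(z) = -sqrt(C1 + z^2)
 g(z) = sqrt(C1 + z^2)


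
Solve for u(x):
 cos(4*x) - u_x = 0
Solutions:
 u(x) = C1 + sin(4*x)/4


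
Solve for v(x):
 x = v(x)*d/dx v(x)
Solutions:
 v(x) = -sqrt(C1 + x^2)
 v(x) = sqrt(C1 + x^2)


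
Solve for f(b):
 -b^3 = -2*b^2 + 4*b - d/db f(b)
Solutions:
 f(b) = C1 + b^4/4 - 2*b^3/3 + 2*b^2


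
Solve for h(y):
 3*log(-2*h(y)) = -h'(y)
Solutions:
 Integral(1/(log(-_y) + log(2)), (_y, h(y)))/3 = C1 - y


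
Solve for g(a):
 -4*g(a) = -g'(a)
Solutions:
 g(a) = C1*exp(4*a)


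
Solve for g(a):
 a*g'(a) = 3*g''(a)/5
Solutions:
 g(a) = C1 + C2*erfi(sqrt(30)*a/6)


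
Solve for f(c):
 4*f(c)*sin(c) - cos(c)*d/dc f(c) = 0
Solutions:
 f(c) = C1/cos(c)^4


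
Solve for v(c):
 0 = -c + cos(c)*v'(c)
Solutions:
 v(c) = C1 + Integral(c/cos(c), c)


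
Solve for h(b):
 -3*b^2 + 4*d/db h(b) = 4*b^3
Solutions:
 h(b) = C1 + b^4/4 + b^3/4


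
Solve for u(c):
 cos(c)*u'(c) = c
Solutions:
 u(c) = C1 + Integral(c/cos(c), c)


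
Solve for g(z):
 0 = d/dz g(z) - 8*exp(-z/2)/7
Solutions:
 g(z) = C1 - 16*exp(-z/2)/7


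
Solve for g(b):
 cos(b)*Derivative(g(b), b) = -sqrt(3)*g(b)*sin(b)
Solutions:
 g(b) = C1*cos(b)^(sqrt(3))


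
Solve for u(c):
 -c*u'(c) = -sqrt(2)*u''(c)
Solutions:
 u(c) = C1 + C2*erfi(2^(1/4)*c/2)


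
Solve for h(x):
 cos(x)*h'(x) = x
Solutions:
 h(x) = C1 + Integral(x/cos(x), x)


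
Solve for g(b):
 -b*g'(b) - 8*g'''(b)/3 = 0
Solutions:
 g(b) = C1 + Integral(C2*airyai(-3^(1/3)*b/2) + C3*airybi(-3^(1/3)*b/2), b)


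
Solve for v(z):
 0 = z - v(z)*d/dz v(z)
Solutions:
 v(z) = -sqrt(C1 + z^2)
 v(z) = sqrt(C1 + z^2)


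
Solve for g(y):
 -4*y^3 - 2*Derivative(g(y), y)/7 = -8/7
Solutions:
 g(y) = C1 - 7*y^4/2 + 4*y


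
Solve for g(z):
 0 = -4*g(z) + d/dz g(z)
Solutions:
 g(z) = C1*exp(4*z)


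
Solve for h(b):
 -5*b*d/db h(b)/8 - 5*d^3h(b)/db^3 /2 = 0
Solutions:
 h(b) = C1 + Integral(C2*airyai(-2^(1/3)*b/2) + C3*airybi(-2^(1/3)*b/2), b)


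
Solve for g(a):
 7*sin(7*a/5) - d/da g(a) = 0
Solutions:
 g(a) = C1 - 5*cos(7*a/5)


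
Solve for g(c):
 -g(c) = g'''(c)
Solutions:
 g(c) = C3*exp(-c) + (C1*sin(sqrt(3)*c/2) + C2*cos(sqrt(3)*c/2))*exp(c/2)


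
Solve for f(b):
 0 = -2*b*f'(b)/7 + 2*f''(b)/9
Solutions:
 f(b) = C1 + C2*erfi(3*sqrt(14)*b/14)


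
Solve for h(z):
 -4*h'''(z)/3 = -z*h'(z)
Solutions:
 h(z) = C1 + Integral(C2*airyai(6^(1/3)*z/2) + C3*airybi(6^(1/3)*z/2), z)


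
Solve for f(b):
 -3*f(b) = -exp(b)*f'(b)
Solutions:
 f(b) = C1*exp(-3*exp(-b))


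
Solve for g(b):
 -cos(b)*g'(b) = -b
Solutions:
 g(b) = C1 + Integral(b/cos(b), b)


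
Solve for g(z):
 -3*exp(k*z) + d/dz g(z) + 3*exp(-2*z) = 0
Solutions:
 g(z) = C1 + 3*exp(-2*z)/2 + 3*exp(k*z)/k


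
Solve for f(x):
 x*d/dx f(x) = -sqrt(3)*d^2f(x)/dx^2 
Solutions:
 f(x) = C1 + C2*erf(sqrt(2)*3^(3/4)*x/6)


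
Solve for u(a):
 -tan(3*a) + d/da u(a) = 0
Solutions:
 u(a) = C1 - log(cos(3*a))/3


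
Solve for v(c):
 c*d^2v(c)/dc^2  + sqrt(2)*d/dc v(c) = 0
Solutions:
 v(c) = C1 + C2*c^(1 - sqrt(2))


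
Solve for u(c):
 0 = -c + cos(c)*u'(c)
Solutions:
 u(c) = C1 + Integral(c/cos(c), c)


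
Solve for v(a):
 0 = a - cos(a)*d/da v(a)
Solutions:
 v(a) = C1 + Integral(a/cos(a), a)


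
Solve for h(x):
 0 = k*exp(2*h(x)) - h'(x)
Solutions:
 h(x) = log(-sqrt(-1/(C1 + k*x))) - log(2)/2
 h(x) = log(-1/(C1 + k*x))/2 - log(2)/2


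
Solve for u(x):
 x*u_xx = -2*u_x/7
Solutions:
 u(x) = C1 + C2*x^(5/7)


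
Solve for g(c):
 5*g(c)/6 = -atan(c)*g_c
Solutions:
 g(c) = C1*exp(-5*Integral(1/atan(c), c)/6)


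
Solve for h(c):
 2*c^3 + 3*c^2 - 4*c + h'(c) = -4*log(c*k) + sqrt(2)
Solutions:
 h(c) = C1 - c^4/2 - c^3 + 2*c^2 - 4*c*log(c*k) + c*(sqrt(2) + 4)


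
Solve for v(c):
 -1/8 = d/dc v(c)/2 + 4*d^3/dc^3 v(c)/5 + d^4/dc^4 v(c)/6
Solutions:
 v(c) = C1 + C2*exp(c*(-32 + 128*2^(1/3)/(5*sqrt(36345) + 1399)^(1/3) + 2^(2/3)*(5*sqrt(36345) + 1399)^(1/3))/20)*sin(2^(1/3)*sqrt(3)*c*(-2^(1/3)*(5*sqrt(36345) + 1399)^(1/3) + 128/(5*sqrt(36345) + 1399)^(1/3))/20) + C3*exp(c*(-32 + 128*2^(1/3)/(5*sqrt(36345) + 1399)^(1/3) + 2^(2/3)*(5*sqrt(36345) + 1399)^(1/3))/20)*cos(2^(1/3)*sqrt(3)*c*(-2^(1/3)*(5*sqrt(36345) + 1399)^(1/3) + 128/(5*sqrt(36345) + 1399)^(1/3))/20) + C4*exp(-c*(128*2^(1/3)/(5*sqrt(36345) + 1399)^(1/3) + 16 + 2^(2/3)*(5*sqrt(36345) + 1399)^(1/3))/10) - c/4


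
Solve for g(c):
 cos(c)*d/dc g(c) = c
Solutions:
 g(c) = C1 + Integral(c/cos(c), c)


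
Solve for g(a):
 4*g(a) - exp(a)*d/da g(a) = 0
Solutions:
 g(a) = C1*exp(-4*exp(-a))


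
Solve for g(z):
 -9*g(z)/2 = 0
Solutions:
 g(z) = 0


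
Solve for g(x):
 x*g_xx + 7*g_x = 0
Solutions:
 g(x) = C1 + C2/x^6


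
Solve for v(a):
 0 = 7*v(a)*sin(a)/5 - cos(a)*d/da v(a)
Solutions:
 v(a) = C1/cos(a)^(7/5)


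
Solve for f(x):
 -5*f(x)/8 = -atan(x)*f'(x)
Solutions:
 f(x) = C1*exp(5*Integral(1/atan(x), x)/8)


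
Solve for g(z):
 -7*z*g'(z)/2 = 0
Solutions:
 g(z) = C1


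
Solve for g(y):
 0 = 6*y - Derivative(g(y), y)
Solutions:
 g(y) = C1 + 3*y^2


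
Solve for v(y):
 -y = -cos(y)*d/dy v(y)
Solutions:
 v(y) = C1 + Integral(y/cos(y), y)


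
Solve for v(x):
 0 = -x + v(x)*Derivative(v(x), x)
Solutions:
 v(x) = -sqrt(C1 + x^2)
 v(x) = sqrt(C1 + x^2)


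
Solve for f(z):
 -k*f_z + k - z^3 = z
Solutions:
 f(z) = C1 + z - z^4/(4*k) - z^2/(2*k)


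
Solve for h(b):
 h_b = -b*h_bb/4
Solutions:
 h(b) = C1 + C2/b^3
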